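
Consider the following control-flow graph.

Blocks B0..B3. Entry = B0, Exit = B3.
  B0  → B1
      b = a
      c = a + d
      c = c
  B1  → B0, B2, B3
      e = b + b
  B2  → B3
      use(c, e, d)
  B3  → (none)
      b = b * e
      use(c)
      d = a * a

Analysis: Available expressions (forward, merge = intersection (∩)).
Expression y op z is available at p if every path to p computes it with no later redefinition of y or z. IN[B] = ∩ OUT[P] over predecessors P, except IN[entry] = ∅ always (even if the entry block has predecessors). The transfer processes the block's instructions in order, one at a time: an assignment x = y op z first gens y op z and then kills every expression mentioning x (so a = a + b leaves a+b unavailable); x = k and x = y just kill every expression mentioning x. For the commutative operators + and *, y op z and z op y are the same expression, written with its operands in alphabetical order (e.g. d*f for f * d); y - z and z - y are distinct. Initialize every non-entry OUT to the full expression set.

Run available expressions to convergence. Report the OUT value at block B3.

Converged values:
  B0:  IN={}  OUT={a+d}
  B1:  IN={a+d}  OUT={a+d, b+b}
  B2:  IN={a+d, b+b}  OUT={a+d, b+b}
  B3:  IN={a+d, b+b}  OUT={a*a}

Merge at B3: IN[B3] = OUT[B1] ∩ OUT[B2] = {a+d, b+b}
Applying B3's transfer function to that IN value gives OUT[B3] (row B3 above).

Answer: {a*a}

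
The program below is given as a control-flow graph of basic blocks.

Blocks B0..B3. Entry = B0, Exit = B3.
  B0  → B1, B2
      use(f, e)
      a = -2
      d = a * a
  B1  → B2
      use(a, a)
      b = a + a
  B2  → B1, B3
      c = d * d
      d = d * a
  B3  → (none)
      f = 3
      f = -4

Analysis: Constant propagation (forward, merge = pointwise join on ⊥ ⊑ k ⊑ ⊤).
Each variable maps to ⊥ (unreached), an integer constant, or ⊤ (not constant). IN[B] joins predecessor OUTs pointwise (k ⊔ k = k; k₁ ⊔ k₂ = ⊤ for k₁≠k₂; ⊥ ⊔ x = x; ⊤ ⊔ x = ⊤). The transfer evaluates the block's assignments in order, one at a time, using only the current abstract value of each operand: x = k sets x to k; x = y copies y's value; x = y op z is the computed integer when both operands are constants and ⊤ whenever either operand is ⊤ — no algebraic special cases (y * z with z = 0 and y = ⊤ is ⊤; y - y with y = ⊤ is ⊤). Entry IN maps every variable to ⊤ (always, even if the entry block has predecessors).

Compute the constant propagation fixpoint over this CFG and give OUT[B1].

Converged values:
  B0: | IN=(all ⊤) | OUT={a:-2, d:4; rest ⊤}
  B1: | IN={a:-2; rest ⊤} | OUT={a:-2, b:-4; rest ⊤}
  B2: | IN={a:-2; rest ⊤} | OUT={a:-2; rest ⊤}
  B3: | IN={a:-2; rest ⊤} | OUT={a:-2, f:-4; rest ⊤}

Merge at B1: IN[B1] = OUT[B0] ⊔ OUT[B2] = {a: -2, b: ⊤, c: ⊤, d: ⊤, e: ⊤, f: ⊤}
Applying B1's transfer function to that IN value gives OUT[B1] (row B1 above).

Answer: {a: -2, b: -4, c: ⊤, d: ⊤, e: ⊤, f: ⊤}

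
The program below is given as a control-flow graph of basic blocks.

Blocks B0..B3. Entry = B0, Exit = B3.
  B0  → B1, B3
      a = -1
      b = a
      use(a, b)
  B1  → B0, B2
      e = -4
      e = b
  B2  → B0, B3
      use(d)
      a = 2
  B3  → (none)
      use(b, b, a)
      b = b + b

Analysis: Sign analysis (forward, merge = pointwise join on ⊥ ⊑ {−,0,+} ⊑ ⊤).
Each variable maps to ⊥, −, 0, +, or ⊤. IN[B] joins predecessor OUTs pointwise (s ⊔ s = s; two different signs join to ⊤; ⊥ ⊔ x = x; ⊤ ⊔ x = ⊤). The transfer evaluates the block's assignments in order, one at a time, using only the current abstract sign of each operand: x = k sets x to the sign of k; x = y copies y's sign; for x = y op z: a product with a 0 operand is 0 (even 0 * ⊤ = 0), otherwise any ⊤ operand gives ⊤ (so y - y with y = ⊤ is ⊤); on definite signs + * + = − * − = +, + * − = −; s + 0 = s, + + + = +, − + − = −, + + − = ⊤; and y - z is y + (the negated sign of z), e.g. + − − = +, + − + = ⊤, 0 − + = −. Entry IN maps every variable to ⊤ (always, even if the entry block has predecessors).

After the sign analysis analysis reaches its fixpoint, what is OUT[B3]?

Fixpoint table:
  B0:   IN=(all ⊤)   OUT={a:-, b:-; rest ⊤}
  B1:   IN={a:-, b:-; rest ⊤}   OUT={a:-, b:-, e:-; rest ⊤}
  B2:   IN={a:-, b:-, e:-; rest ⊤}   OUT={a:+, b:-, e:-; rest ⊤}
  B3:   IN={b:-; rest ⊤}   OUT={b:-; rest ⊤}

Merge at B3: IN[B3] = OUT[B0] ⊔ OUT[B2] = {a: ⊤, b: -, c: ⊤, d: ⊤, e: ⊤, f: ⊤}
Applying B3's transfer function to that IN value gives OUT[B3] (row B3 above).

Answer: {a: ⊤, b: -, c: ⊤, d: ⊤, e: ⊤, f: ⊤}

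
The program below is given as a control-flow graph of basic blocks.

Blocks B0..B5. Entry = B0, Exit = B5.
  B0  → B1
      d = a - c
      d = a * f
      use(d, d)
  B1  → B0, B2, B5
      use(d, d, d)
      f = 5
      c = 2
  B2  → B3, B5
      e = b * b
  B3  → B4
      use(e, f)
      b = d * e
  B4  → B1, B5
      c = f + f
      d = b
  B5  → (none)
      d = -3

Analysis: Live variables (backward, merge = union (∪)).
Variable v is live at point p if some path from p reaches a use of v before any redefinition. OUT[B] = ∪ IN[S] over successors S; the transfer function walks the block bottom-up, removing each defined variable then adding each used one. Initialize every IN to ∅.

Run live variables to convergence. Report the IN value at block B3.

Converged values:
  B0: | IN={a, b, c, f} | OUT={a, b, d}
  B1: | IN={a, b, d} | OUT={a, b, c, d, f}
  B2: | IN={a, b, d, f} | OUT={a, d, e, f}
  B3: | IN={a, d, e, f} | OUT={a, b, f}
  B4: | IN={a, b, f} | OUT={a, b, d}
  B5: | IN={} | OUT={}

Merge at B3: OUT[B3] = IN[B4] = {a, b, f}
Applying B3's transfer function to that OUT value gives IN[B3] (row B3 above).

Answer: {a, d, e, f}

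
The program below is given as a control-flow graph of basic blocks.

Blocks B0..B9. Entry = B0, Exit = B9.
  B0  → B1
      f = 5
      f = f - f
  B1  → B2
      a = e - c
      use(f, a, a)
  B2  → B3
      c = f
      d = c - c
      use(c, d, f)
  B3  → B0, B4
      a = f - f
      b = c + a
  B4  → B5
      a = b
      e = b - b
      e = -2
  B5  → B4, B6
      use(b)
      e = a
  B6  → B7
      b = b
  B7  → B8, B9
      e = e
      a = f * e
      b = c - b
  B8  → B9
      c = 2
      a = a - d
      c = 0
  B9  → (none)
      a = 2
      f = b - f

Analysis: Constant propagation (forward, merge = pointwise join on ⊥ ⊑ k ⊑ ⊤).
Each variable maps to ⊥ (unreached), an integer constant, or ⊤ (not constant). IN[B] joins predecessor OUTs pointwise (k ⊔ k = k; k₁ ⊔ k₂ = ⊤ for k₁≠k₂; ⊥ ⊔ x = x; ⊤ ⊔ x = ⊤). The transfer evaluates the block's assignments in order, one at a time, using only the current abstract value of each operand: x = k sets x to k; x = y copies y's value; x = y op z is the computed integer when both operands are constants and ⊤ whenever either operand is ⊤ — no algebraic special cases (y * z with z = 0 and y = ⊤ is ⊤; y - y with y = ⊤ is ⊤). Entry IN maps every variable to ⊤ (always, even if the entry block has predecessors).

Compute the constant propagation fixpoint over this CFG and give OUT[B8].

Answer: {a: 0, b: 0, c: 0, d: 0, e: 0, f: 0}

Derivation:
Converged values:
  B0:  IN=(all ⊤)  OUT={f:0; rest ⊤}
  B1:  IN={f:0; rest ⊤}  OUT={f:0; rest ⊤}
  B2:  IN={f:0; rest ⊤}  OUT={c:0, d:0, f:0; rest ⊤}
  B3:  IN={c:0, d:0, f:0; rest ⊤}  OUT={a:0, b:0, c:0, d:0, f:0; rest ⊤}
  B4:  IN={a:0, b:0, c:0, d:0, f:0; rest ⊤}  OUT={a:0, b:0, c:0, d:0, e:-2, f:0; rest ⊤}
  B5:  IN={a:0, b:0, c:0, d:0, e:-2, f:0; rest ⊤}  OUT={a:0, b:0, c:0, d:0, e:0, f:0; rest ⊤}
  B6:  IN={a:0, b:0, c:0, d:0, e:0, f:0; rest ⊤}  OUT={a:0, b:0, c:0, d:0, e:0, f:0; rest ⊤}
  B7:  IN={a:0, b:0, c:0, d:0, e:0, f:0; rest ⊤}  OUT={a:0, b:0, c:0, d:0, e:0, f:0; rest ⊤}
  B8:  IN={a:0, b:0, c:0, d:0, e:0, f:0; rest ⊤}  OUT={a:0, b:0, c:0, d:0, e:0, f:0; rest ⊤}
  B9:  IN={a:0, b:0, c:0, d:0, e:0, f:0; rest ⊤}  OUT={a:2, b:0, c:0, d:0, e:0, f:0; rest ⊤}

Merge at B8: IN[B8] = OUT[B7] = {a: 0, b: 0, c: 0, d: 0, e: 0, f: 0}
Applying B8's transfer function to that IN value gives OUT[B8] (row B8 above).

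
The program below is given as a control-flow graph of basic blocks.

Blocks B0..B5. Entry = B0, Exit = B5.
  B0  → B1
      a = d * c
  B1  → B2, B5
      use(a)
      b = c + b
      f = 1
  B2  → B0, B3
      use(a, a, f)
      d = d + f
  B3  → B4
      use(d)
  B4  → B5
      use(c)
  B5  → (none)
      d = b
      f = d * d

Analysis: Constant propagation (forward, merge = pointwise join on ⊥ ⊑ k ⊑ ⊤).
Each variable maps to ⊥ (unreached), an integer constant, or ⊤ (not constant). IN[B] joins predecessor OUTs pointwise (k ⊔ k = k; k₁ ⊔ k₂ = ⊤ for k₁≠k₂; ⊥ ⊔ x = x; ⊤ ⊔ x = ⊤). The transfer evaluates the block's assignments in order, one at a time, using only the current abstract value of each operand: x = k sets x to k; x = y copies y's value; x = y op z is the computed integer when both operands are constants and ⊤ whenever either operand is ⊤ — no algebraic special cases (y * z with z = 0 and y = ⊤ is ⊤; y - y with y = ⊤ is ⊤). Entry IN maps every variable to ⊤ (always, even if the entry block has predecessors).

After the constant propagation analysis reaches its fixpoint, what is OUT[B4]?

Answer: {a: ⊤, b: ⊤, c: ⊤, d: ⊤, e: ⊤, f: 1}

Derivation:
Converged values:
  B0:   IN=(all ⊤)   OUT=(all ⊤)
  B1:   IN=(all ⊤)   OUT={f:1; rest ⊤}
  B2:   IN={f:1; rest ⊤}   OUT={f:1; rest ⊤}
  B3:   IN={f:1; rest ⊤}   OUT={f:1; rest ⊤}
  B4:   IN={f:1; rest ⊤}   OUT={f:1; rest ⊤}
  B5:   IN={f:1; rest ⊤}   OUT=(all ⊤)

Merge at B4: IN[B4] = OUT[B3] = {a: ⊤, b: ⊤, c: ⊤, d: ⊤, e: ⊤, f: 1}
Applying B4's transfer function to that IN value gives OUT[B4] (row B4 above).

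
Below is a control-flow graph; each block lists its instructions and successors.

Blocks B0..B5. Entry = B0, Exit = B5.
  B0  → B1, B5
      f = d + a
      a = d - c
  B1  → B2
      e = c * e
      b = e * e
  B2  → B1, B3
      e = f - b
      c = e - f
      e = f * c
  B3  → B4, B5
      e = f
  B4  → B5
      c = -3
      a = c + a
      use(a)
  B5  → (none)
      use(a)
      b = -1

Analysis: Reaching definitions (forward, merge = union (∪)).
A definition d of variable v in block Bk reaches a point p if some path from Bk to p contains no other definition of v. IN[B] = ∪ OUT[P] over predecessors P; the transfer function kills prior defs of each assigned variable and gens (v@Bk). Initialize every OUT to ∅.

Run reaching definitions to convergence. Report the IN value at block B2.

Fixpoint table:
  B0:  IN={}  OUT={a@B0, f@B0}
  B1:  IN={a@B0, b@B1, c@B2, e@B2, f@B0}  OUT={a@B0, b@B1, c@B2, e@B1, f@B0}
  B2:  IN={a@B0, b@B1, c@B2, e@B1, f@B0}  OUT={a@B0, b@B1, c@B2, e@B2, f@B0}
  B3:  IN={a@B0, b@B1, c@B2, e@B2, f@B0}  OUT={a@B0, b@B1, c@B2, e@B3, f@B0}
  B4:  IN={a@B0, b@B1, c@B2, e@B3, f@B0}  OUT={a@B4, b@B1, c@B4, e@B3, f@B0}
  B5:  IN={a@B0, a@B4, b@B1, c@B2, c@B4, e@B3, f@B0}  OUT={a@B0, a@B4, b@B5, c@B2, c@B4, e@B3, f@B0}

Merge at B2: IN[B2] = OUT[B1] = {a@B0, b@B1, c@B2, e@B1, f@B0}

Answer: {a@B0, b@B1, c@B2, e@B1, f@B0}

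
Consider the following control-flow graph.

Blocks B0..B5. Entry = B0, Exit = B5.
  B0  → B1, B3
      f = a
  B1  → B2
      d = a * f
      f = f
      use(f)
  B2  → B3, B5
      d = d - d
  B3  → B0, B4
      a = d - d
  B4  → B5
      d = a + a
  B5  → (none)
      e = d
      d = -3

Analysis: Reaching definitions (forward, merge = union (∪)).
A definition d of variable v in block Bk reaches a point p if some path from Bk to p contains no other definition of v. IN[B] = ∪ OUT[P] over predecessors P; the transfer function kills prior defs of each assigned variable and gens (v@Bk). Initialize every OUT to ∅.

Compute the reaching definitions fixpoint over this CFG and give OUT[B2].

Converged values:
  B0: | IN={a@B3, d@B2, f@B0, f@B1} | OUT={a@B3, d@B2, f@B0}
  B1: | IN={a@B3, d@B2, f@B0} | OUT={a@B3, d@B1, f@B1}
  B2: | IN={a@B3, d@B1, f@B1} | OUT={a@B3, d@B2, f@B1}
  B3: | IN={a@B3, d@B2, f@B0, f@B1} | OUT={a@B3, d@B2, f@B0, f@B1}
  B4: | IN={a@B3, d@B2, f@B0, f@B1} | OUT={a@B3, d@B4, f@B0, f@B1}
  B5: | IN={a@B3, d@B2, d@B4, f@B0, f@B1} | OUT={a@B3, d@B5, e@B5, f@B0, f@B1}

Merge at B2: IN[B2] = OUT[B1] = {a@B3, d@B1, f@B1}
Applying B2's transfer function to that IN value gives OUT[B2] (row B2 above).

Answer: {a@B3, d@B2, f@B1}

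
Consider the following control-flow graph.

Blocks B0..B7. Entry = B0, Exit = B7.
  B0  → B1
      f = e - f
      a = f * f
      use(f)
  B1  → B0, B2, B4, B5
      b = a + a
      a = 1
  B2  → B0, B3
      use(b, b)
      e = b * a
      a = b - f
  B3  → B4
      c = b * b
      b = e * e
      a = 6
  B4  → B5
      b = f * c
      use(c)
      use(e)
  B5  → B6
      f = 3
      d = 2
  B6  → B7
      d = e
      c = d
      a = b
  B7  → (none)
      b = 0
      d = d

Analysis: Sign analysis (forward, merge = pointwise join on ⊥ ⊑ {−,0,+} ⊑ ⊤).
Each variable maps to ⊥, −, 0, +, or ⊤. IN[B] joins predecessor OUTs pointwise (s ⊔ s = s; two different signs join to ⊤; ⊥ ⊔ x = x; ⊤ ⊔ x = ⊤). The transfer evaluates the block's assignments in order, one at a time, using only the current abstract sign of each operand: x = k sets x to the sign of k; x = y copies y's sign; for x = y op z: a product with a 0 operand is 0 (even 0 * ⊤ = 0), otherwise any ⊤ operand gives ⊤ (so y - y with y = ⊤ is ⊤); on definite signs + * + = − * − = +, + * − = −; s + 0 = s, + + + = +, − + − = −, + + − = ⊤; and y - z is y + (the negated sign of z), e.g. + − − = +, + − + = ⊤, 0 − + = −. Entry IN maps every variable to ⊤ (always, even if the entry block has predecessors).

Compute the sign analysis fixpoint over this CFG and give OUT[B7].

Answer: {a: ⊤, b: 0, c: ⊤, d: ⊤, e: ⊤, f: +}

Working:
Per-block solution:
  B0:   IN=(all ⊤)   OUT=(all ⊤)
  B1:   IN=(all ⊤)   OUT={a:+; rest ⊤}
  B2:   IN={a:+; rest ⊤}   OUT=(all ⊤)
  B3:   IN=(all ⊤)   OUT={a:+; rest ⊤}
  B4:   IN={a:+; rest ⊤}   OUT={a:+; rest ⊤}
  B5:   IN={a:+; rest ⊤}   OUT={a:+, d:+, f:+; rest ⊤}
  B6:   IN={a:+, d:+, f:+; rest ⊤}   OUT={f:+; rest ⊤}
  B7:   IN={f:+; rest ⊤}   OUT={b:0, f:+; rest ⊤}

Merge at B7: IN[B7] = OUT[B6] = {a: ⊤, b: ⊤, c: ⊤, d: ⊤, e: ⊤, f: +}
Applying B7's transfer function to that IN value gives OUT[B7] (row B7 above).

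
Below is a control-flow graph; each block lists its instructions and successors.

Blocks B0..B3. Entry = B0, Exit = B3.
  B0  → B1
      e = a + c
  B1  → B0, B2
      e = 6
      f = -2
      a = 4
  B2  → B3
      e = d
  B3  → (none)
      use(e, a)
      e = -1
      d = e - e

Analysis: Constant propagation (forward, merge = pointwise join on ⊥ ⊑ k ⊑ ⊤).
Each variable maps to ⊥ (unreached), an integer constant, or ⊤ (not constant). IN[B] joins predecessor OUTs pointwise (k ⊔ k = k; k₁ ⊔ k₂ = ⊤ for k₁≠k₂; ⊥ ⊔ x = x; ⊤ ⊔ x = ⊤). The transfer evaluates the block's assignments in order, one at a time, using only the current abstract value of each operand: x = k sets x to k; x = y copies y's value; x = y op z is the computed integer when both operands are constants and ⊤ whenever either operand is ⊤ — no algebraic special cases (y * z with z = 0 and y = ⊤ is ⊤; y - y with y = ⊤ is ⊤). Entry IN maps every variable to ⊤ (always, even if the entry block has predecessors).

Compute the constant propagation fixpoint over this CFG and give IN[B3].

Answer: {a: 4, b: ⊤, c: ⊤, d: ⊤, e: ⊤, f: -2}

Derivation:
Per-block solution:
  B0:   IN=(all ⊤)   OUT=(all ⊤)
  B1:   IN=(all ⊤)   OUT={a:4, e:6, f:-2; rest ⊤}
  B2:   IN={a:4, e:6, f:-2; rest ⊤}   OUT={a:4, f:-2; rest ⊤}
  B3:   IN={a:4, f:-2; rest ⊤}   OUT={a:4, d:0, e:-1, f:-2; rest ⊤}

Merge at B3: IN[B3] = OUT[B2] = {a: 4, b: ⊤, c: ⊤, d: ⊤, e: ⊤, f: -2}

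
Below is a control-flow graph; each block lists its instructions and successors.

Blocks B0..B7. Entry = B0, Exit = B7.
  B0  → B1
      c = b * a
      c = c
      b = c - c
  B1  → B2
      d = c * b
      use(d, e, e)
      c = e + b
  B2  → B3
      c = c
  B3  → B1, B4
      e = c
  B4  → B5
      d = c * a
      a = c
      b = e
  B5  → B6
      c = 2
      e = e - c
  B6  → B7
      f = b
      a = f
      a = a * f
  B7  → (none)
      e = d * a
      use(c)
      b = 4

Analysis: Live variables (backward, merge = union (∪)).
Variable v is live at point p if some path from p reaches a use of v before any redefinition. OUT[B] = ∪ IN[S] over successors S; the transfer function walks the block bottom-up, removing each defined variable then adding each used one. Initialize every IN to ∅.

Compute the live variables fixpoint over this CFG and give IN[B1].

Fixpoint table:
  B0: | IN={a, b, e} | OUT={a, b, c, e}
  B1: | IN={a, b, c, e} | OUT={a, b, c}
  B2: | IN={a, b, c} | OUT={a, b, c}
  B3: | IN={a, b, c} | OUT={a, b, c, e}
  B4: | IN={a, c, e} | OUT={b, d, e}
  B5: | IN={b, d, e} | OUT={b, c, d}
  B6: | IN={b, c, d} | OUT={a, c, d}
  B7: | IN={a, c, d} | OUT={}

Merge at B1: OUT[B1] = IN[B2] = {a, b, c}
Applying B1's transfer function to that OUT value gives IN[B1] (row B1 above).

Answer: {a, b, c, e}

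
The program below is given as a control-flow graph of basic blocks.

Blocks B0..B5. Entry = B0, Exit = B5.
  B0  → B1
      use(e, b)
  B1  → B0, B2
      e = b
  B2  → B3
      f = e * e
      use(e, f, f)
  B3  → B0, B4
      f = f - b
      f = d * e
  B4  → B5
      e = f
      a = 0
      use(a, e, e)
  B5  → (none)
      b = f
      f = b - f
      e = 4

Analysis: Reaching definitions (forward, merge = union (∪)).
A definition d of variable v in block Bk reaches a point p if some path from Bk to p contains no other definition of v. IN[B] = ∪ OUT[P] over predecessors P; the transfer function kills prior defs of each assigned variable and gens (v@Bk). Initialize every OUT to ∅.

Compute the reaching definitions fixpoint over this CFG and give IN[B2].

Per-block solution:
  B0:  IN={e@B1, f@B3}  OUT={e@B1, f@B3}
  B1:  IN={e@B1, f@B3}  OUT={e@B1, f@B3}
  B2:  IN={e@B1, f@B3}  OUT={e@B1, f@B2}
  B3:  IN={e@B1, f@B2}  OUT={e@B1, f@B3}
  B4:  IN={e@B1, f@B3}  OUT={a@B4, e@B4, f@B3}
  B5:  IN={a@B4, e@B4, f@B3}  OUT={a@B4, b@B5, e@B5, f@B5}

Merge at B2: IN[B2] = OUT[B1] = {e@B1, f@B3}

Answer: {e@B1, f@B3}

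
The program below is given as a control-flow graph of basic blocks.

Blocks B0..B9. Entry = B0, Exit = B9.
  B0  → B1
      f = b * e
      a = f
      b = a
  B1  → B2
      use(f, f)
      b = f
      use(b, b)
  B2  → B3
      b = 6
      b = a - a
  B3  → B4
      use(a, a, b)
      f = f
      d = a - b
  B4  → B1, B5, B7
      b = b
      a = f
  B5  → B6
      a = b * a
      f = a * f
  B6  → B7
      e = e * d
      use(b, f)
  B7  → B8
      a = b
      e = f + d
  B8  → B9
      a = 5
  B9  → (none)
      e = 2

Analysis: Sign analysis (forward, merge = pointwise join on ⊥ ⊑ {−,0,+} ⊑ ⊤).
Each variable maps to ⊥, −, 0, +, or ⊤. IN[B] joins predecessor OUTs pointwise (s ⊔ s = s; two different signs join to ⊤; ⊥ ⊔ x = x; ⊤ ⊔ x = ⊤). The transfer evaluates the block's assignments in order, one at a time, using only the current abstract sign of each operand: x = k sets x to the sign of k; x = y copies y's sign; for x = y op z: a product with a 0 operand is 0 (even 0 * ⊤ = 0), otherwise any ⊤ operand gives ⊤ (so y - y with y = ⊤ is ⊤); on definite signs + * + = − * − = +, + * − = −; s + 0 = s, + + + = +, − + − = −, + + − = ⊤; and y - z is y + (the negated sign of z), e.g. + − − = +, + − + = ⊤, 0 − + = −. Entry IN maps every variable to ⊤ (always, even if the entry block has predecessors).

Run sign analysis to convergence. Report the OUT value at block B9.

Answer: {a: +, b: ⊤, c: ⊤, d: ⊤, e: +, f: ⊤}

Trace:
Per-block solution:
  B0:  IN=(all ⊤)  OUT=(all ⊤)
  B1:  IN=(all ⊤)  OUT=(all ⊤)
  B2:  IN=(all ⊤)  OUT=(all ⊤)
  B3:  IN=(all ⊤)  OUT=(all ⊤)
  B4:  IN=(all ⊤)  OUT=(all ⊤)
  B5:  IN=(all ⊤)  OUT=(all ⊤)
  B6:  IN=(all ⊤)  OUT=(all ⊤)
  B7:  IN=(all ⊤)  OUT=(all ⊤)
  B8:  IN=(all ⊤)  OUT={a:+; rest ⊤}
  B9:  IN={a:+; rest ⊤}  OUT={a:+, e:+; rest ⊤}

Merge at B9: IN[B9] = OUT[B8] = {a: +, b: ⊤, c: ⊤, d: ⊤, e: ⊤, f: ⊤}
Applying B9's transfer function to that IN value gives OUT[B9] (row B9 above).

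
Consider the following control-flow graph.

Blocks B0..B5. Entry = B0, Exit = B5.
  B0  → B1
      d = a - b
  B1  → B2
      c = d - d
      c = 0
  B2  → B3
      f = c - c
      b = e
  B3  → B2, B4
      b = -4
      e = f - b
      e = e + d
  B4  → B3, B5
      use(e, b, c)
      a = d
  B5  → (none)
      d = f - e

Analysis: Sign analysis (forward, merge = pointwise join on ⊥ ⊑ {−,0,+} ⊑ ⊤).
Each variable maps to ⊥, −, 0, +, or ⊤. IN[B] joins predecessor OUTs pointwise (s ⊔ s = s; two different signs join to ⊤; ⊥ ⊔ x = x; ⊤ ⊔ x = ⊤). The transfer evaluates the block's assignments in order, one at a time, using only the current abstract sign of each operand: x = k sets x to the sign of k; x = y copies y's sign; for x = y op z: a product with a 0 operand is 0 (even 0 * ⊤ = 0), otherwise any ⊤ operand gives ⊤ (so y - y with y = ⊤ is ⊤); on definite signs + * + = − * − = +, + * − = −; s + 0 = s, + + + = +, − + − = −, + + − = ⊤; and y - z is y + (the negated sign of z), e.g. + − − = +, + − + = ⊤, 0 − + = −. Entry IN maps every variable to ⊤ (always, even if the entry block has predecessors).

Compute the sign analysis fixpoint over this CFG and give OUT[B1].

Answer: {a: ⊤, b: ⊤, c: 0, d: ⊤, e: ⊤, f: ⊤}

Working:
Fixpoint table:
  B0: | IN=(all ⊤) | OUT=(all ⊤)
  B1: | IN=(all ⊤) | OUT={c:0; rest ⊤}
  B2: | IN={c:0; rest ⊤} | OUT={c:0, f:0; rest ⊤}
  B3: | IN={c:0, f:0; rest ⊤} | OUT={b:-, c:0, f:0; rest ⊤}
  B4: | IN={b:-, c:0, f:0; rest ⊤} | OUT={b:-, c:0, f:0; rest ⊤}
  B5: | IN={b:-, c:0, f:0; rest ⊤} | OUT={b:-, c:0, f:0; rest ⊤}

Merge at B1: IN[B1] = OUT[B0] = {a: ⊤, b: ⊤, c: ⊤, d: ⊤, e: ⊤, f: ⊤}
Applying B1's transfer function to that IN value gives OUT[B1] (row B1 above).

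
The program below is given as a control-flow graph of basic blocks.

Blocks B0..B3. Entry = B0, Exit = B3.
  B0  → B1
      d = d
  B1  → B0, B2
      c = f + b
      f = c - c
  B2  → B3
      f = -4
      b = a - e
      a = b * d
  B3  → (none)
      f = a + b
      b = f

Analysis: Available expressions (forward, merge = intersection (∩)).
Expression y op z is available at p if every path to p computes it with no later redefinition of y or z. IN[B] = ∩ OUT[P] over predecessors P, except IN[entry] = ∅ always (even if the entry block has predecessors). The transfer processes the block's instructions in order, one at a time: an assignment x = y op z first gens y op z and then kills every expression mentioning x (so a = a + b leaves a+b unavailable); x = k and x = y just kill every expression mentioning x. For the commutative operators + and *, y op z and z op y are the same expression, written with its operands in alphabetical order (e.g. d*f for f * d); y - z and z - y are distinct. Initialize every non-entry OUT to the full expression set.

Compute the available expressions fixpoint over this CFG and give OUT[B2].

Answer: {b*d, c-c}

Trace:
Converged values:
  B0:  IN={}  OUT={}
  B1:  IN={}  OUT={c-c}
  B2:  IN={c-c}  OUT={b*d, c-c}
  B3:  IN={b*d, c-c}  OUT={c-c}

Merge at B2: IN[B2] = OUT[B1] = {c-c}
Applying B2's transfer function to that IN value gives OUT[B2] (row B2 above).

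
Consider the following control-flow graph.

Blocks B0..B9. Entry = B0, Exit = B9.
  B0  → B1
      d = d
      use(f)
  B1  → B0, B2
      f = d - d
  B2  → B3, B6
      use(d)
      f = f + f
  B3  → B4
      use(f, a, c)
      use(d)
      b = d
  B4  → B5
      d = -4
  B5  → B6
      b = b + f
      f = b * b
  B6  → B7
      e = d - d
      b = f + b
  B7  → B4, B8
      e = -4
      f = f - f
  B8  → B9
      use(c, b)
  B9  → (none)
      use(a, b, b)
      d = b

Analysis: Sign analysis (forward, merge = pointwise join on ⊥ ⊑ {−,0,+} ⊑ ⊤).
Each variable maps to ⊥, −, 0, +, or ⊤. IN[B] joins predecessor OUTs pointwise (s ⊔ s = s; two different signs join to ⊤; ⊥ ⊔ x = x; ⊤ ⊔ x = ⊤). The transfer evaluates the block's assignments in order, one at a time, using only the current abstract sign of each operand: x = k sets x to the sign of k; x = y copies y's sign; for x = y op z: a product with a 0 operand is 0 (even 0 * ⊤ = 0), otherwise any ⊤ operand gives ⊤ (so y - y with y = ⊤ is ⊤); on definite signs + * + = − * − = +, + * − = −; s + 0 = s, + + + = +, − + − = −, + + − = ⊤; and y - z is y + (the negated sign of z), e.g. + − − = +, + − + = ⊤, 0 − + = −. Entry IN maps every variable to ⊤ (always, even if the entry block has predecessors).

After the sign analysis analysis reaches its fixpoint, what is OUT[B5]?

Answer: {a: ⊤, b: ⊤, c: ⊤, d: -, e: ⊤, f: ⊤}

Derivation:
Per-block solution:
  B0:  IN=(all ⊤)  OUT=(all ⊤)
  B1:  IN=(all ⊤)  OUT=(all ⊤)
  B2:  IN=(all ⊤)  OUT=(all ⊤)
  B3:  IN=(all ⊤)  OUT=(all ⊤)
  B4:  IN=(all ⊤)  OUT={d:-; rest ⊤}
  B5:  IN={d:-; rest ⊤}  OUT={d:-; rest ⊤}
  B6:  IN=(all ⊤)  OUT=(all ⊤)
  B7:  IN=(all ⊤)  OUT={e:-; rest ⊤}
  B8:  IN={e:-; rest ⊤}  OUT={e:-; rest ⊤}
  B9:  IN={e:-; rest ⊤}  OUT={e:-; rest ⊤}

Merge at B5: IN[B5] = OUT[B4] = {a: ⊤, b: ⊤, c: ⊤, d: -, e: ⊤, f: ⊤}
Applying B5's transfer function to that IN value gives OUT[B5] (row B5 above).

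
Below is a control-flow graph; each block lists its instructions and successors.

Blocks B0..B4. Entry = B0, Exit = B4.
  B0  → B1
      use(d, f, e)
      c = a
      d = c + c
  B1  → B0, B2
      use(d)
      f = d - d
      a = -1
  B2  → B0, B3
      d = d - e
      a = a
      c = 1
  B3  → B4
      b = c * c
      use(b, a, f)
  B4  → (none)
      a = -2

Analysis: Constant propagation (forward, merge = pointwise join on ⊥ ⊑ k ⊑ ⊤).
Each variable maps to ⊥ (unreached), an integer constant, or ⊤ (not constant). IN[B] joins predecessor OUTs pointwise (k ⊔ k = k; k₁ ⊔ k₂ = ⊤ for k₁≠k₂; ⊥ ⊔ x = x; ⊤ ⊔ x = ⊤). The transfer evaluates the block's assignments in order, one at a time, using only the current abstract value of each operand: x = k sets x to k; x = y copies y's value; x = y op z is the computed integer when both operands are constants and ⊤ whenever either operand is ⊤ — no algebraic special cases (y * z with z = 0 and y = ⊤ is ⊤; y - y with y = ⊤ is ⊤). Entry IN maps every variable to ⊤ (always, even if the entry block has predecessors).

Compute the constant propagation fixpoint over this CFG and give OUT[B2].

Answer: {a: -1, b: ⊤, c: 1, d: ⊤, e: ⊤, f: ⊤}

Trace:
Fixpoint table:
  B0:  IN=(all ⊤)  OUT=(all ⊤)
  B1:  IN=(all ⊤)  OUT={a:-1; rest ⊤}
  B2:  IN={a:-1; rest ⊤}  OUT={a:-1, c:1; rest ⊤}
  B3:  IN={a:-1, c:1; rest ⊤}  OUT={a:-1, b:1, c:1; rest ⊤}
  B4:  IN={a:-1, b:1, c:1; rest ⊤}  OUT={a:-2, b:1, c:1; rest ⊤}

Merge at B2: IN[B2] = OUT[B1] = {a: -1, b: ⊤, c: ⊤, d: ⊤, e: ⊤, f: ⊤}
Applying B2's transfer function to that IN value gives OUT[B2] (row B2 above).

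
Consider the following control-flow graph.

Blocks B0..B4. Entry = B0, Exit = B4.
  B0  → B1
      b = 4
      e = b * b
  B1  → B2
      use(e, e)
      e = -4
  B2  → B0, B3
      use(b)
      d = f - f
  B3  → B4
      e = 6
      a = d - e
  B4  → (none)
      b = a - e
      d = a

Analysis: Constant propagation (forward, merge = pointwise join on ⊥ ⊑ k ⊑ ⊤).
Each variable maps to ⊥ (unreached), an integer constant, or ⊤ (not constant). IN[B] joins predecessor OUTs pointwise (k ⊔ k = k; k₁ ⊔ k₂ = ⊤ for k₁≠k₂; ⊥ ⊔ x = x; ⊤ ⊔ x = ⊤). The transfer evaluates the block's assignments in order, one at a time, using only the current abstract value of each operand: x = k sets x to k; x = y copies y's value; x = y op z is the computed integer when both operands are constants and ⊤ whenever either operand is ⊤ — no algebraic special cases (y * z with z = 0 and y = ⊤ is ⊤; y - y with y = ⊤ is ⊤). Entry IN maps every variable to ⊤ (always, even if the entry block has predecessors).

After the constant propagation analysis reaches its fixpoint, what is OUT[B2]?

Answer: {a: ⊤, b: 4, c: ⊤, d: ⊤, e: -4, f: ⊤}

Derivation:
Fixpoint table:
  B0:   IN=(all ⊤)   OUT={b:4, e:16; rest ⊤}
  B1:   IN={b:4, e:16; rest ⊤}   OUT={b:4, e:-4; rest ⊤}
  B2:   IN={b:4, e:-4; rest ⊤}   OUT={b:4, e:-4; rest ⊤}
  B3:   IN={b:4, e:-4; rest ⊤}   OUT={b:4, e:6; rest ⊤}
  B4:   IN={b:4, e:6; rest ⊤}   OUT={e:6; rest ⊤}

Merge at B2: IN[B2] = OUT[B1] = {a: ⊤, b: 4, c: ⊤, d: ⊤, e: -4, f: ⊤}
Applying B2's transfer function to that IN value gives OUT[B2] (row B2 above).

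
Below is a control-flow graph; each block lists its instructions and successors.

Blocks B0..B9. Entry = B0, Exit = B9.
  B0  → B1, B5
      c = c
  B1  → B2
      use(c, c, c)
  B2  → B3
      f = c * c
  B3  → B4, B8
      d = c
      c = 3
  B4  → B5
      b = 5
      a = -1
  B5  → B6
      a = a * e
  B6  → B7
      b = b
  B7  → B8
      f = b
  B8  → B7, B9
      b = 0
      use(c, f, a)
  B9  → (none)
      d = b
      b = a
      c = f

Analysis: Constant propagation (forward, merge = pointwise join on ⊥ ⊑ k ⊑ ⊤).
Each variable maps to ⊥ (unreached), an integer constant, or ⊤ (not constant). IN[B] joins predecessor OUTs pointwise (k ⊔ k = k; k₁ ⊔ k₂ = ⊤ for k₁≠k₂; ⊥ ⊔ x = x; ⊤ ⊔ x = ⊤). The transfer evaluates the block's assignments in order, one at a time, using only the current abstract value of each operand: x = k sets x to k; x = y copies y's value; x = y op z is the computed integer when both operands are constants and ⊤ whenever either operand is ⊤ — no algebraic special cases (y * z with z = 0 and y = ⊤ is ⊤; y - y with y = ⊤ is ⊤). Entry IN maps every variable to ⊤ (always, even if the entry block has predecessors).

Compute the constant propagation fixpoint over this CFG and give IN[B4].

Answer: {a: ⊤, b: ⊤, c: 3, d: ⊤, e: ⊤, f: ⊤}

Derivation:
Per-block solution:
  B0:  IN=(all ⊤)  OUT=(all ⊤)
  B1:  IN=(all ⊤)  OUT=(all ⊤)
  B2:  IN=(all ⊤)  OUT=(all ⊤)
  B3:  IN=(all ⊤)  OUT={c:3; rest ⊤}
  B4:  IN={c:3; rest ⊤}  OUT={a:-1, b:5, c:3; rest ⊤}
  B5:  IN=(all ⊤)  OUT=(all ⊤)
  B6:  IN=(all ⊤)  OUT=(all ⊤)
  B7:  IN=(all ⊤)  OUT=(all ⊤)
  B8:  IN=(all ⊤)  OUT={b:0; rest ⊤}
  B9:  IN={b:0; rest ⊤}  OUT={d:0; rest ⊤}

Merge at B4: IN[B4] = OUT[B3] = {a: ⊤, b: ⊤, c: 3, d: ⊤, e: ⊤, f: ⊤}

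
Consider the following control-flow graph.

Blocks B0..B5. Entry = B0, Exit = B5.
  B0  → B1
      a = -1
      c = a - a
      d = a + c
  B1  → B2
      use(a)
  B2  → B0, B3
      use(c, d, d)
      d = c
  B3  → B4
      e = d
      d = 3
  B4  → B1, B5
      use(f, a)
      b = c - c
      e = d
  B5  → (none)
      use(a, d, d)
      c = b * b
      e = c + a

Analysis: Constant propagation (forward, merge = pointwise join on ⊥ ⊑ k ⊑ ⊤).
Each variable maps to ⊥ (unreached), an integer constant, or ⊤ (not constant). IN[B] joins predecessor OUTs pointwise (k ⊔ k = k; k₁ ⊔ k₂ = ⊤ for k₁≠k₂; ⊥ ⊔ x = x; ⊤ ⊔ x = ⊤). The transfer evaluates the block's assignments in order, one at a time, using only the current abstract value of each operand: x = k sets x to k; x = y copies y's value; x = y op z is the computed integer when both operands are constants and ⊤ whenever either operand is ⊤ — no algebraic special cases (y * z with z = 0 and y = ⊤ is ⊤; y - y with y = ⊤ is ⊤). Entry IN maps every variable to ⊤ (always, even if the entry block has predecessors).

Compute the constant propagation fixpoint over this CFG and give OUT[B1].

Per-block solution:
  B0:  IN=(all ⊤)  OUT={a:-1, c:0, d:-1; rest ⊤}
  B1:  IN={a:-1, c:0; rest ⊤}  OUT={a:-1, c:0; rest ⊤}
  B2:  IN={a:-1, c:0; rest ⊤}  OUT={a:-1, c:0, d:0; rest ⊤}
  B3:  IN={a:-1, c:0, d:0; rest ⊤}  OUT={a:-1, c:0, d:3, e:0; rest ⊤}
  B4:  IN={a:-1, c:0, d:3, e:0; rest ⊤}  OUT={a:-1, b:0, c:0, d:3, e:3; rest ⊤}
  B5:  IN={a:-1, b:0, c:0, d:3, e:3; rest ⊤}  OUT={a:-1, b:0, c:0, d:3, e:-1; rest ⊤}

Merge at B1: IN[B1] = OUT[B0] ⊔ OUT[B4] = {a: -1, b: ⊤, c: 0, d: ⊤, e: ⊤, f: ⊤}
Applying B1's transfer function to that IN value gives OUT[B1] (row B1 above).

Answer: {a: -1, b: ⊤, c: 0, d: ⊤, e: ⊤, f: ⊤}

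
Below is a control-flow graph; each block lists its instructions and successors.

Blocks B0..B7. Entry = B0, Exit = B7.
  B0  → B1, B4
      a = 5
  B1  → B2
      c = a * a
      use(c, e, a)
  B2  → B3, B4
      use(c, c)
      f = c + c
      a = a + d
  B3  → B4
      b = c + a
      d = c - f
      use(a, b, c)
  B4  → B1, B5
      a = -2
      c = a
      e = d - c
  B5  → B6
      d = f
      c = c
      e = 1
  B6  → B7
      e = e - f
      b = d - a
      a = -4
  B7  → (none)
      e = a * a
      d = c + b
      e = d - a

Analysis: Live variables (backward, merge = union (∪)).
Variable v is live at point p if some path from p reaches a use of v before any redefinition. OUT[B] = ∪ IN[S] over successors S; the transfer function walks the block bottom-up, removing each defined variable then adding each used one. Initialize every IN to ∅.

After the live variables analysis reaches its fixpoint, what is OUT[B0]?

Per-block solution:
  B0:  IN={d, e, f}  OUT={a, d, e, f}
  B1:  IN={a, d, e}  OUT={a, c, d}
  B2:  IN={a, c, d}  OUT={a, c, d, f}
  B3:  IN={a, c, f}  OUT={d, f}
  B4:  IN={d, f}  OUT={a, c, d, e, f}
  B5:  IN={a, c, f}  OUT={a, c, d, e, f}
  B6:  IN={a, c, d, e, f}  OUT={a, b, c}
  B7:  IN={a, b, c}  OUT={}

Merge at B0: OUT[B0] = IN[B1] ⊔ IN[B4] = {a, d, e, f}

Answer: {a, d, e, f}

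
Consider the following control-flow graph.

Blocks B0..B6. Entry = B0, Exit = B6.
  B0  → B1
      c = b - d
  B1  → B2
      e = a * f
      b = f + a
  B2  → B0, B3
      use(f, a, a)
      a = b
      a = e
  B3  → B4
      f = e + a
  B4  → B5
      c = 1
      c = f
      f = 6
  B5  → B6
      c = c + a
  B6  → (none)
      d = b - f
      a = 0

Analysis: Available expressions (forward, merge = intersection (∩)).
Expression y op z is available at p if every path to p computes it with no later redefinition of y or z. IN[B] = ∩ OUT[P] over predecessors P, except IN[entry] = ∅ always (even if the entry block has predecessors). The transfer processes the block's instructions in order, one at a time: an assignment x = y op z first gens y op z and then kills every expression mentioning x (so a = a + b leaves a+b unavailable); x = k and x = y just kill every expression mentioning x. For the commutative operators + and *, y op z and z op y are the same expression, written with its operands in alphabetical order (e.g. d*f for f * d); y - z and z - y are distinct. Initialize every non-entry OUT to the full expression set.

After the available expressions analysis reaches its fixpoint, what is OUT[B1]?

Answer: {a*f, a+f}

Working:
Fixpoint table:
  B0: | IN={} | OUT={b-d}
  B1: | IN={b-d} | OUT={a*f, a+f}
  B2: | IN={a*f, a+f} | OUT={}
  B3: | IN={} | OUT={a+e}
  B4: | IN={a+e} | OUT={a+e}
  B5: | IN={a+e} | OUT={a+e}
  B6: | IN={a+e} | OUT={b-f}

Merge at B1: IN[B1] = OUT[B0] = {b-d}
Applying B1's transfer function to that IN value gives OUT[B1] (row B1 above).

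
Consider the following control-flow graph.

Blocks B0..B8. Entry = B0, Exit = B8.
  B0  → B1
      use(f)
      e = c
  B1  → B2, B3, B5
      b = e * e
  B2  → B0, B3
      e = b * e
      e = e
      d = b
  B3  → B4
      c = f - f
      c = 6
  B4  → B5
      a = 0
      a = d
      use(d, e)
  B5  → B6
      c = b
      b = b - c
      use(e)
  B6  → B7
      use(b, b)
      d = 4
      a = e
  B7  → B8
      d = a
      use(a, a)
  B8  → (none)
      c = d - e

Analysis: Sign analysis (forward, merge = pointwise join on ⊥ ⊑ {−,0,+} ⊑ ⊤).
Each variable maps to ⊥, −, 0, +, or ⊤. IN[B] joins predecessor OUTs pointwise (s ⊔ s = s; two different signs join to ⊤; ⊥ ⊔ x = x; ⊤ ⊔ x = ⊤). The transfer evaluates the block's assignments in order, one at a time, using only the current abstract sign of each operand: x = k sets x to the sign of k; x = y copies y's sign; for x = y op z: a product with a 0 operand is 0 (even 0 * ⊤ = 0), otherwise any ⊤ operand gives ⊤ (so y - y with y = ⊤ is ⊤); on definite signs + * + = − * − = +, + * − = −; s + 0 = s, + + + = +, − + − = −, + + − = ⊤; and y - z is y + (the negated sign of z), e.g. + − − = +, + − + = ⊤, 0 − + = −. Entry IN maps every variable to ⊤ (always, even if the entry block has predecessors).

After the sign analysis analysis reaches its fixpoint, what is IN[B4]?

Answer: {a: ⊤, b: ⊤, c: +, d: ⊤, e: ⊤, f: ⊤}

Trace:
Per-block solution:
  B0:  IN=(all ⊤)  OUT=(all ⊤)
  B1:  IN=(all ⊤)  OUT=(all ⊤)
  B2:  IN=(all ⊤)  OUT=(all ⊤)
  B3:  IN=(all ⊤)  OUT={c:+; rest ⊤}
  B4:  IN={c:+; rest ⊤}  OUT={c:+; rest ⊤}
  B5:  IN=(all ⊤)  OUT=(all ⊤)
  B6:  IN=(all ⊤)  OUT={d:+; rest ⊤}
  B7:  IN={d:+; rest ⊤}  OUT=(all ⊤)
  B8:  IN=(all ⊤)  OUT=(all ⊤)

Merge at B4: IN[B4] = OUT[B3] = {a: ⊤, b: ⊤, c: +, d: ⊤, e: ⊤, f: ⊤}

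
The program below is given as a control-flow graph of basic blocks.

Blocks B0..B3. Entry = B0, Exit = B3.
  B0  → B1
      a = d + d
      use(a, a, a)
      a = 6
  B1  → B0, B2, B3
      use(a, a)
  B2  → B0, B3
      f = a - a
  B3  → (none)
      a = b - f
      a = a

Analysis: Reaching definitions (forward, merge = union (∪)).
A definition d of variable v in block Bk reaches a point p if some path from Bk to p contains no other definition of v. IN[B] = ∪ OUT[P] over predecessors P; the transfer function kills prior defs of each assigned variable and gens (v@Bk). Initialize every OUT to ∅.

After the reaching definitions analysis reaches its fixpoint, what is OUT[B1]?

Converged values:
  B0:  IN={a@B0, f@B2}  OUT={a@B0, f@B2}
  B1:  IN={a@B0, f@B2}  OUT={a@B0, f@B2}
  B2:  IN={a@B0, f@B2}  OUT={a@B0, f@B2}
  B3:  IN={a@B0, f@B2}  OUT={a@B3, f@B2}

Merge at B1: IN[B1] = OUT[B0] = {a@B0, f@B2}
Applying B1's transfer function to that IN value gives OUT[B1] (row B1 above).

Answer: {a@B0, f@B2}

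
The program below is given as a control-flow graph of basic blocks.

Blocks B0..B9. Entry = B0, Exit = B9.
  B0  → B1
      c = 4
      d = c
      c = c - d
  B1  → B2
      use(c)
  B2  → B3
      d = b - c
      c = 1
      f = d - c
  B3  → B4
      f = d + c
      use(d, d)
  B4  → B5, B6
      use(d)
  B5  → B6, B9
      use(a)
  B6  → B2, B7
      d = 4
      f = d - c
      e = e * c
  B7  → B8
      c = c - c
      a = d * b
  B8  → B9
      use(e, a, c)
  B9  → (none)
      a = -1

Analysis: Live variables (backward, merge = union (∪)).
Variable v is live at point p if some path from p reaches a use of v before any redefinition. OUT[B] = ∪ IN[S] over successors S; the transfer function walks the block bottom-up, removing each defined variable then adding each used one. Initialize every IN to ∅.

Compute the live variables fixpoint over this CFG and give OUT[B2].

Answer: {a, b, c, d, e}

Working:
Converged values:
  B0: | IN={a, b, e} | OUT={a, b, c, e}
  B1: | IN={a, b, c, e} | OUT={a, b, c, e}
  B2: | IN={a, b, c, e} | OUT={a, b, c, d, e}
  B3: | IN={a, b, c, d, e} | OUT={a, b, c, d, e}
  B4: | IN={a, b, c, d, e} | OUT={a, b, c, e}
  B5: | IN={a, b, c, e} | OUT={a, b, c, e}
  B6: | IN={a, b, c, e} | OUT={a, b, c, d, e}
  B7: | IN={b, c, d, e} | OUT={a, c, e}
  B8: | IN={a, c, e} | OUT={}
  B9: | IN={} | OUT={}

Merge at B2: OUT[B2] = IN[B3] = {a, b, c, d, e}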